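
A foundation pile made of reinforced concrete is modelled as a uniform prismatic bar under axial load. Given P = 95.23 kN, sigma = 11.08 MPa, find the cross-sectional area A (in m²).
Model: a uniform prismatic bar under axial load, so sigma = P / A.
Solve for A: A = P / sigma.
Convert to SI units:
  P = 95.23 kN = 95230 N
  sigma = 11.08 MPa = 1.108 × 10⁷ Pa
Substitute:
  A = 95230 / (1.108 × 10⁷)
  A = 0.008595 m²
Final answer: A = 0.008595 m²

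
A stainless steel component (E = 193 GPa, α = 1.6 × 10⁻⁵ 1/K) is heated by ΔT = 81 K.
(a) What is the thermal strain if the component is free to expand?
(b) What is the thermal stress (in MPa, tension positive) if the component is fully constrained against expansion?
(a) Free thermal strain ε_th = α·ΔT = (1.6 × 10⁻⁵) × 81 = 0.001296
(b) Fully constrained, the expansion is suppressed, so σ = -E·α·ΔT. Convert E = 193 GPa = 1.93 × 10¹¹ Pa.
  σ = -(1.93 × 10¹¹) × (1.6 × 10⁻⁵) × 81 = -2.501 × 10⁸ Pa = -250.1 MPa (compressive)
Final answer: (a) ε_th = 0.001296, (b) σ = -250.1 MPa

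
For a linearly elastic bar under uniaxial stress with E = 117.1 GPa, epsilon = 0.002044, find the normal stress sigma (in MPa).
Model: a linearly elastic bar under uniaxial stress, so epsilon = sigma / E.
Solve for sigma: sigma = epsilon·E.
Convert to SI units:
  E = 117.1 GPa = 1.171 × 10¹¹ Pa
Substitute:
  sigma = 0.002044 × (1.171 × 10¹¹)
  sigma = 2.394 × 10⁸ Pa
Convert: sigma = 2.394 × 10⁸ Pa = 239.4 MPa
Final answer: sigma = 239.4 MPa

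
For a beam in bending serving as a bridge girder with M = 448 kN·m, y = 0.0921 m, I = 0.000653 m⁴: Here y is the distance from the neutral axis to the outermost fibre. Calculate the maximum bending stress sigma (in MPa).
Model: a beam in bending, so sigma = (M·y) / I.
Convert to SI units:
  M = 448 kN·m = 448000 N·m
Substitute:
  sigma = (448000 × 0.0921) / 0.000653
  sigma = 6.319 × 10⁷ Pa
Convert: sigma = 6.319 × 10⁷ Pa = 63.19 MPa
Final answer: sigma = 63.19 MPa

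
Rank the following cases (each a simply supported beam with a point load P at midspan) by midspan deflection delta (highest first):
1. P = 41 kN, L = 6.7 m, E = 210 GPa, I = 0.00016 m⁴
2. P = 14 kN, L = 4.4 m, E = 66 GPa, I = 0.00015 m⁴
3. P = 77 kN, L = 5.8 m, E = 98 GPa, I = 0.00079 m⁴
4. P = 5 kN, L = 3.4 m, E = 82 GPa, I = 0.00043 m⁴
Model: a simply supported beam with a point load P at midspan, so delta = (P·L^3) / (48·E·I) (SI units).
  Case 1: delta = (41000 × 6.7^3) / (48 × (2.1 × 10¹¹) × 0.00016) = 0.007646 m = 7.646 mm
  Case 2: delta = (14000 × 4.4^3) / (48 × (6.6 × 10¹⁰) × 0.00015) = 0.00251 m = 2.51 mm
  Case 3: delta = (77000 × 5.8^3) / (48 × (9.8 × 10¹⁰) × 0.00079) = 0.004043 m = 4.043 mm
  Case 4: delta = (5000 × 3.4^3) / (48 × (8.2 × 10¹⁰) × 0.00043) = 0.0001161 m = 0.1161 mm
Ordering: 7.646 mm (case 1) > 4.043 mm (case 3) > 2.51 mm (case 2) > 0.1161 mm (case 4)
Final answer: 1, 3, 2, 4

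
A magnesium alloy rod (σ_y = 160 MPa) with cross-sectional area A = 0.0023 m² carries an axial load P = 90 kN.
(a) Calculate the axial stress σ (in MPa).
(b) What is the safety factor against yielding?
(a) Axial stress σ = P/A. Convert P = 90 kN = 90000 N.
  σ = 90000 / 0.0023 = 3.913 × 10⁷ Pa = 39.13 MPa
(b) Safety factor SF = σ_y/σ = 160 / 39.13 = 4.089
Final answer: (a) σ = 39.13 MPa, (b) SF = 4.089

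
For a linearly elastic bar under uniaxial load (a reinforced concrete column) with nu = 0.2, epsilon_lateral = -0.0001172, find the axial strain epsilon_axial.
Model: a linearly elastic bar under uniaxial load, so epsilon_lateral = -nu·epsilon_axial.
Solve for epsilon_axial: epsilon_axial = -epsilon_lateral / nu.
Substitute:
  epsilon_axial = -(-0.0001172) / 0.2
  epsilon_axial = 0.000586
Final answer: epsilon_axial = 0.000586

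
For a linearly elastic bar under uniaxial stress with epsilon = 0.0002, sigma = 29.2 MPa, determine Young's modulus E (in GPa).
Model: a linearly elastic bar under uniaxial stress, so sigma = E·epsilon.
Solve for E: E = sigma / epsilon.
Convert to SI units:
  sigma = 29.2 MPa = 2.92 × 10⁷ Pa
Substitute:
  E = (2.92 × 10⁷) / 0.0002
  E = 1.46 × 10¹¹ Pa
Convert: E = 1.46 × 10¹¹ Pa = 146 GPa
Final answer: E = 146 GPa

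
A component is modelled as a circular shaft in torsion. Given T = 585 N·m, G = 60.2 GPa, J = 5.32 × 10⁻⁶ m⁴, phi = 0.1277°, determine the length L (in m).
Model: a circular shaft in torsion, so phi = (T·L) / (G·J).
Solve for L: L = (phi·G·J) / T.
Convert to SI units:
  G = 60.2 GPa = 6.02 × 10¹⁰ Pa
  phi = 0.1277° = 0.002229 rad
Substitute:
  L = (0.002229 × (6.02 × 10¹⁰) × (5.32 × 10⁻⁶)) / 585
  L = 1.22 m
Final answer: L = 1.22 m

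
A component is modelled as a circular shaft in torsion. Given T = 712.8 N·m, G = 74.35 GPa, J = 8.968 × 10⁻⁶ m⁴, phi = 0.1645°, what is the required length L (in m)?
Model: a circular shaft in torsion, so phi = (T·L) / (G·J).
Solve for L: L = (phi·G·J) / T.
Convert to SI units:
  G = 74.35 GPa = 7.435 × 10¹⁰ Pa
  phi = 0.1645° = 0.002871 rad
Substitute:
  L = (0.002871 × (7.435 × 10¹⁰) × (8.968 × 10⁻⁶)) / 712.8
  L = 2.686 m
Final answer: L = 2.686 m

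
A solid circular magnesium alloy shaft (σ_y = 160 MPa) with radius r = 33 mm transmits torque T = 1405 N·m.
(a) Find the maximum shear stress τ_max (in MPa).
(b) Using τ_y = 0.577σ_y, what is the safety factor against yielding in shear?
(a) For a solid circular shaft, τ_max = T·r/J with J = π·r^4/2, i.e. τ_max = 2·T / (π·r^3). Convert r = 33 mm = 0.033 m.
  τ_max = (2 × 1405) / (π × 0.033^3) = 2.489 × 10⁷ Pa = 24.89 MPa
(b) τ_y = 0.577 × 160 = 92.32 MPa
  SF = τ_y/τ_max = 92.32 / 24.89 = 3.709
Final answer: (a) τ_max = 24.89 MPa, (b) SF = 3.709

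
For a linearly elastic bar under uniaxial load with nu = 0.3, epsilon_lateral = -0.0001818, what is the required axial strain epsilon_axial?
Model: a linearly elastic bar under uniaxial load, so epsilon_lateral = -nu·epsilon_axial.
Solve for epsilon_axial: epsilon_axial = -epsilon_lateral / nu.
Substitute:
  epsilon_axial = -(-0.0001818) / 0.3
  epsilon_axial = 0.000606
Final answer: epsilon_axial = 0.000606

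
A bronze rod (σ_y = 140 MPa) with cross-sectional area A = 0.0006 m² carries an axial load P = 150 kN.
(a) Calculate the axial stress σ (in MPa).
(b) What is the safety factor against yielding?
(a) Axial stress σ = P/A. Convert P = 150 kN = 150000 N.
  σ = 150000 / 0.0006 = 2.5 × 10⁸ Pa = 250 MPa
(b) Safety factor SF = σ_y/σ = 140 / 250 = 0.56
Final answer: (a) σ = 250 MPa, (b) SF = 0.56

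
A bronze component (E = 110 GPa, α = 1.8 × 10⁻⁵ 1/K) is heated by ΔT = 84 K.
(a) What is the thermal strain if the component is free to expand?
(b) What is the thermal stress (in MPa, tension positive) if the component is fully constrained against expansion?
(a) Free thermal strain ε_th = α·ΔT = (1.8 × 10⁻⁵) × 84 = 0.001512
(b) Fully constrained, the expansion is suppressed, so σ = -E·α·ΔT. Convert E = 110 GPa = 1.1 × 10¹¹ Pa.
  σ = -(1.1 × 10¹¹) × (1.8 × 10⁻⁵) × 84 = -1.663 × 10⁸ Pa = -166.3 MPa (compressive)
Final answer: (a) ε_th = 0.001512, (b) σ = -166.3 MPa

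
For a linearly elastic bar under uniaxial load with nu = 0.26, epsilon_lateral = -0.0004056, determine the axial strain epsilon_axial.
Model: a linearly elastic bar under uniaxial load, so epsilon_lateral = -nu·epsilon_axial.
Solve for epsilon_axial: epsilon_axial = -epsilon_lateral / nu.
Substitute:
  epsilon_axial = -(-0.0004056) / 0.26
  epsilon_axial = 0.00156
Final answer: epsilon_axial = 0.00156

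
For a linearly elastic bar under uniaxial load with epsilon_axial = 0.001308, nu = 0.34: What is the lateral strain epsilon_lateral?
Model: a linearly elastic bar under uniaxial load, so epsilon_lateral = -nu·epsilon_axial.
Substitute:
  epsilon_lateral = -(0.34 × 0.001308)
  epsilon_lateral = -0.0004447
Final answer: epsilon_lateral = -0.0004447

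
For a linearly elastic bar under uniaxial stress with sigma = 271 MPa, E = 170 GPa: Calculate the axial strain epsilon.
Model: a linearly elastic bar under uniaxial stress, so epsilon = sigma / E.
Convert to SI units:
  sigma = 271 MPa = 2.71 × 10⁸ Pa
  E = 170 GPa = 1.7 × 10¹¹ Pa
Substitute:
  epsilon = (2.71 × 10⁸) / (1.7 × 10¹¹)
  epsilon = 0.001594
Final answer: epsilon = 0.001594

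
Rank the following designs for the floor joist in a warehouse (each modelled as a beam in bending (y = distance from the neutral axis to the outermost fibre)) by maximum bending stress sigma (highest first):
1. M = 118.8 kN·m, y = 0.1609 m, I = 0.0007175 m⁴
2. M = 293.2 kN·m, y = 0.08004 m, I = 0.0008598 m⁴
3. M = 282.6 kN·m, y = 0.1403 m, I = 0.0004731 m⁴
Model: a beam in bending (y = distance from the neutral axis to the outermost fibre), so sigma = (M·y) / I (SI units).
  Case 1: sigma = (118800 × 0.1609) / 0.0007175 = 2.664 × 10⁷ Pa = 26.64 MPa
  Case 2: sigma = (293200 × 0.08004) / 0.0008598 = 2.729 × 10⁷ Pa = 27.29 MPa
  Case 3: sigma = (282600 × 0.1403) / 0.0004731 = 8.381 × 10⁷ Pa = 83.81 MPa
Ordering: 83.81 MPa (case 3) > 27.29 MPa (case 2) > 26.64 MPa (case 1)
Final answer: 3, 2, 1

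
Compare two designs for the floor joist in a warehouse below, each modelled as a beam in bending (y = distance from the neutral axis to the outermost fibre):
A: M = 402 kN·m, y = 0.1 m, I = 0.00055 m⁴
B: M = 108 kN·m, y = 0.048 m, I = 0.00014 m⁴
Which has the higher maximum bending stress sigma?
Model: a beam in bending (y = distance from the neutral axis to the outermost fibre), so sigma = (M·y) / I (SI units).
  A: sigma = (402000 × 0.1) / 0.00055 = 7.309 × 10⁷ Pa = 73.09 MPa
  B: sigma = (108000 × 0.048) / 0.00014 = 3.703 × 10⁷ Pa = 37.03 MPa
73.09 MPa > 37.03 MPa, so A is larger.
Final answer: A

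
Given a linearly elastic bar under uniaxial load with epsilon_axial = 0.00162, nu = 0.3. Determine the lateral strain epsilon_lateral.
Model: a linearly elastic bar under uniaxial load, so epsilon_lateral = -nu·epsilon_axial.
Substitute:
  epsilon_lateral = -(0.3 × 0.00162)
  epsilon_lateral = -0.000486
Final answer: epsilon_lateral = -0.000486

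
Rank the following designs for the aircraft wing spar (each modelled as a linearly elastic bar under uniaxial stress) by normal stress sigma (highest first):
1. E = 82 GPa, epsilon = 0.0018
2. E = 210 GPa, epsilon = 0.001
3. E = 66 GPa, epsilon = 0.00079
Model: a linearly elastic bar under uniaxial stress, so sigma = E·epsilon (SI units).
  Case 1: sigma = (8.2 × 10¹⁰) × 0.0018 = 1.476 × 10⁸ Pa = 147.6 MPa
  Case 2: sigma = (2.1 × 10¹¹) × 0.001 = 2.1 × 10⁸ Pa = 210 MPa
  Case 3: sigma = (6.6 × 10¹⁰) × 0.00079 = 5.214 × 10⁷ Pa = 52.14 MPa
Ordering: 210 MPa (case 2) > 147.6 MPa (case 1) > 52.14 MPa (case 3)
Final answer: 2, 1, 3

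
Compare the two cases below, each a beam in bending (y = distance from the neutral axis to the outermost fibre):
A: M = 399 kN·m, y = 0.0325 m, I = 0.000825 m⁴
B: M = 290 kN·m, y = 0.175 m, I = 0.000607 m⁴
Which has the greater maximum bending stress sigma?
Model: a beam in bending (y = distance from the neutral axis to the outermost fibre), so sigma = (M·y) / I (SI units).
  A: sigma = (399000 × 0.0325) / 0.000825 = 1.572 × 10⁷ Pa = 15.72 MPa
  B: sigma = (290000 × 0.175) / 0.000607 = 8.361 × 10⁷ Pa = 83.61 MPa
83.61 MPa > 15.72 MPa, so B is larger.
Final answer: B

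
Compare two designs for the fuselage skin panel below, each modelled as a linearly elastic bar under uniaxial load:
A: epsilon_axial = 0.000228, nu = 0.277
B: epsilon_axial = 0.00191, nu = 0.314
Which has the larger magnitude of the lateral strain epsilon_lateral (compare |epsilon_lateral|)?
Model: a linearly elastic bar under uniaxial load, so epsilon_lateral = -nu·epsilon_axial (SI units).
  A: epsilon_lateral = -(0.277 × 0.000228) = -6.316 × 10⁻⁵
  B: epsilon_lateral = -(0.314 × 0.00191) = -0.0005997
|epsilon_lateral|: A = 6.316 × 10⁻⁵, B = 0.0005997, so B is larger in magnitude.
Final answer: B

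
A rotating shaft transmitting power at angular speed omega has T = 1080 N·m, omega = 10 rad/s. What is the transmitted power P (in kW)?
Model: a rotating shaft transmitting power at angular speed omega, so P = T·omega.
Substitute:
  P = 1080 × 10
  P = 10800 W
Convert: P = 10800 W = 10.8 kW
Final answer: P = 10.8 kW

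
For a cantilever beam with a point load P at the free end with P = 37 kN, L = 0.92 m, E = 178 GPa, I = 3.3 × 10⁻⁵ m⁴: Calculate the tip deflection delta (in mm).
Model: a cantilever beam with a point load P at the free end, so delta = (P·L^3) / (3·E·I).
Convert to SI units:
  P = 37 kN = 37000 N
  E = 178 GPa = 1.78 × 10¹¹ Pa
Substitute:
  delta = (37000 × 0.92^3) / (3 × (1.78 × 10¹¹) × (3.3 × 10⁻⁵))
  delta = 0.001635 m
Convert: delta = 0.001635 m = 1.635 mm
Final answer: delta = 1.635 mm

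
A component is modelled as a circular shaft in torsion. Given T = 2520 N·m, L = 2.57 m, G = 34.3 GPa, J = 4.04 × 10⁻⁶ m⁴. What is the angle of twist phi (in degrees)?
Model: a circular shaft in torsion, so phi = (T·L) / (G·J).
Convert to SI units:
  G = 34.3 GPa = 3.43 × 10¹⁰ Pa
Substitute:
  phi = (2520 × 2.57) / ((3.43 × 10¹⁰) × (4.04 × 10⁻⁶))
  phi = 0.04674 rad
Convert to degrees: phi = 0.04674 × 180/π = 2.678°
Final answer: phi = 2.678°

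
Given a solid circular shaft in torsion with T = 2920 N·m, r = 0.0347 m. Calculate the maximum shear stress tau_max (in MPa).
Model: a solid circular shaft in torsion, so tau_max = (2·T) / (π·r^3).
Substitute:
  tau_max = (2 × 2920) / (π × 0.0347^3)
  tau_max = 4.449 × 10⁷ Pa
Convert: tau_max = 4.449 × 10⁷ Pa = 44.49 MPa
Final answer: tau_max = 44.49 MPa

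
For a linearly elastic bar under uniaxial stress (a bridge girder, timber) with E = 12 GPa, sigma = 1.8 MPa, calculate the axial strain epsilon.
Model: a linearly elastic bar under uniaxial stress, so sigma = E·epsilon.
Solve for epsilon: epsilon = sigma / E.
Convert to SI units:
  E = 12 GPa = 1.2 × 10¹⁰ Pa
  sigma = 1.8 MPa = 1.8 × 10⁶ Pa
Substitute:
  epsilon = (1.8 × 10⁶) / (1.2 × 10¹⁰)
  epsilon = 0.00015
Final answer: epsilon = 0.00015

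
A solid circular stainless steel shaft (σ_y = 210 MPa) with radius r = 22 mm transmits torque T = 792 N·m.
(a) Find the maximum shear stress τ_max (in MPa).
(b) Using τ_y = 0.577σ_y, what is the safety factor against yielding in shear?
(a) For a solid circular shaft, τ_max = T·r/J with J = π·r^4/2, i.e. τ_max = 2·T / (π·r^3). Convert r = 22 mm = 0.022 m.
  τ_max = (2 × 792) / (π × 0.022^3) = 4.735 × 10⁷ Pa = 47.35 MPa
(b) τ_y = 0.577 × 210 = 121.17 MPa
  SF = τ_y/τ_max = 121.17 / 47.35 = 2.559
Final answer: (a) τ_max = 47.35 MPa, (b) SF = 2.559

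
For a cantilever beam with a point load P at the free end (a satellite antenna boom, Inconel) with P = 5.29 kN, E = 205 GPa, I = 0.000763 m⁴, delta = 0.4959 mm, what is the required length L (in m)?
Model: a cantilever beam with a point load P at the free end, so delta = (P·L^3) / (3·E·I).
Solve for L: L = ((3·delta·E·I) / P)^(1/3).
Convert to SI units:
  P = 5.29 kN = 5290 N
  E = 205 GPa = 2.05 × 10¹¹ Pa
  delta = 0.4959 mm = 0.0004959 m
Substitute:
  L = ((3 × 0.0004959 × (2.05 × 10¹¹) × 0.000763) / 5290)^(1/3)
  L = 3.53 m
Final answer: L = 3.53 m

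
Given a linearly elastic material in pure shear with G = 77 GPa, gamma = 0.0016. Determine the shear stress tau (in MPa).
Model: a linearly elastic material in pure shear, so tau = G·gamma.
Convert to SI units:
  G = 77 GPa = 7.7 × 10¹⁰ Pa
Substitute:
  tau = (7.7 × 10¹⁰) × 0.0016
  tau = 1.232 × 10⁸ Pa
Convert: tau = 1.232 × 10⁸ Pa = 123.2 MPa
Final answer: tau = 123.2 MPa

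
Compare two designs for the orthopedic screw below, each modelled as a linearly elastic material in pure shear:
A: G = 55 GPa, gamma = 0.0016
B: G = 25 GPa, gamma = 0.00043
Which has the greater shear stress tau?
Model: a linearly elastic material in pure shear, so tau = G·gamma (SI units).
  A: tau = (5.5 × 10¹⁰) × 0.0016 = 8.8 × 10⁷ Pa = 88 MPa
  B: tau = (2.5 × 10¹⁰) × 0.00043 = 1.075 × 10⁷ Pa = 10.75 MPa
88 MPa > 10.75 MPa, so A is larger.
Final answer: A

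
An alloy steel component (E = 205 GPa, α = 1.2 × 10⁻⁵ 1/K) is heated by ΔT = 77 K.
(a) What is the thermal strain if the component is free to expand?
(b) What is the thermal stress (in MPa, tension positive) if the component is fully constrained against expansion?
(a) Free thermal strain ε_th = α·ΔT = (1.2 × 10⁻⁵) × 77 = 0.000924
(b) Fully constrained, the expansion is suppressed, so σ = -E·α·ΔT. Convert E = 205 GPa = 2.05 × 10¹¹ Pa.
  σ = -(2.05 × 10¹¹) × (1.2 × 10⁻⁵) × 77 = -1.894 × 10⁸ Pa = -189.4 MPa (compressive)
Final answer: (a) ε_th = 0.000924, (b) σ = -189.4 MPa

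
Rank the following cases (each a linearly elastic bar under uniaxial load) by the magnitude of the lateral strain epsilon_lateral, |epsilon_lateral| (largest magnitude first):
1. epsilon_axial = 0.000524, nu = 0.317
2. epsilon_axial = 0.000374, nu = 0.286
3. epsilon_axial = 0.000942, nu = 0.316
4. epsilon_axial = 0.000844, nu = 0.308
Model: a linearly elastic bar under uniaxial load, so epsilon_lateral = -nu·epsilon_axial (SI units).
  Case 1: epsilon_lateral = -(0.317 × 0.000524) = -0.0001661
  Case 2: epsilon_lateral = -(0.286 × 0.000374) = -0.000107
  Case 3: epsilon_lateral = -(0.316 × 0.000942) = -0.0002977
  Case 4: epsilon_lateral = -(0.308 × 0.000844) = -0.00026
Ordering by |epsilon_lateral|: 0.0002977 (case 3) > 0.00026 (case 4) > 0.0001661 (case 1) > 0.000107 (case 2)
Final answer: 3, 4, 1, 2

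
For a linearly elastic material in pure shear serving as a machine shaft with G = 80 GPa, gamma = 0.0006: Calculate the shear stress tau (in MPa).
Model: a linearly elastic material in pure shear, so tau = G·gamma.
Convert to SI units:
  G = 80 GPa = 8 × 10¹⁰ Pa
Substitute:
  tau = (8 × 10¹⁰) × 0.0006
  tau = 4.8 × 10⁷ Pa
Convert: tau = 4.8 × 10⁷ Pa = 48 MPa
Final answer: tau = 48 MPa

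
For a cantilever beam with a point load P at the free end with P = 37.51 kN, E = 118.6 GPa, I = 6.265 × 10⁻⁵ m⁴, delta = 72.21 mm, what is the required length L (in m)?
Model: a cantilever beam with a point load P at the free end, so delta = (P·L^3) / (3·E·I).
Solve for L: L = ((3·delta·E·I) / P)^(1/3).
Convert to SI units:
  P = 37.51 kN = 37510 N
  E = 118.6 GPa = 1.186 × 10¹¹ Pa
  delta = 72.21 mm = 0.07221 m
Substitute:
  L = ((3 × 0.07221 × (1.186 × 10¹¹) × (6.265 × 10⁻⁵)) / 37510)^(1/3)
  L = 3.501 m
Final answer: L = 3.501 m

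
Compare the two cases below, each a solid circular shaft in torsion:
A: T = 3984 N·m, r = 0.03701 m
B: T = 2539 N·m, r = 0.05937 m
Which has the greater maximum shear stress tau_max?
Model: a solid circular shaft in torsion, so tau_max = (2·T) / (π·r^3) (SI units).
  A: tau_max = (2 × 3984) / (π × 0.03701^3) = 5.003 × 10⁷ Pa = 50.03 MPa
  B: tau_max = (2 × 2539) / (π × 0.05937^3) = 7.724 × 10⁶ Pa = 7.724 MPa
50.03 MPa > 7.724 MPa, so A is larger.
Final answer: A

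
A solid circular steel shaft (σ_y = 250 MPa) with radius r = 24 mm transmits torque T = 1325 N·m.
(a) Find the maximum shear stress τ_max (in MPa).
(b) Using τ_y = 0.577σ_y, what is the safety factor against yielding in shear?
(a) For a solid circular shaft, τ_max = T·r/J with J = π·r^4/2, i.e. τ_max = 2·T / (π·r^3). Convert r = 24 mm = 0.024 m.
  τ_max = (2 × 1325) / (π × 0.024^3) = 6.102 × 10⁷ Pa = 61.02 MPa
(b) τ_y = 0.577 × 250 = 144.25 MPa
  SF = τ_y/τ_max = 144.25 / 61.02 = 2.364
Final answer: (a) τ_max = 61.02 MPa, (b) SF = 2.364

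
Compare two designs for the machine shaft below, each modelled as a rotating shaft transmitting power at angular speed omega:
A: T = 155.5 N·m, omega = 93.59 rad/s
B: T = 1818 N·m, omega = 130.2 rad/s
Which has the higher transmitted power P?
Model: a rotating shaft transmitting power at angular speed omega, so P = T·omega (SI units).
  A: P = 155.5 × 93.59 = 14550 W = 14.55 kW
  B: P = 1818 × 130.2 = 236700 W = 236.7 kW
236.7 kW > 14.55 kW, so B is larger.
Final answer: B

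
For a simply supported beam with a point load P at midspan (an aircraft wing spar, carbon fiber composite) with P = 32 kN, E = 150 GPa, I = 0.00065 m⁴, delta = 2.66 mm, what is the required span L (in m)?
Model: a simply supported beam with a point load P at midspan, so delta = (P·L^3) / (48·E·I).
Solve for L: L = ((48·delta·E·I) / P)^(1/3).
Convert to SI units:
  P = 32 kN = 32000 N
  E = 150 GPa = 1.5 × 10¹¹ Pa
  delta = 2.66 mm = 0.00266 m
Substitute:
  L = ((48 × 0.00266 × (1.5 × 10¹¹) × 0.00065) / 32000)^(1/3)
  L = 7.3 m
Final answer: L = 7.3 m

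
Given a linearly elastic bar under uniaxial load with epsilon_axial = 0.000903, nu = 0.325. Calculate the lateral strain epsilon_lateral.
Model: a linearly elastic bar under uniaxial load, so epsilon_lateral = -nu·epsilon_axial.
Substitute:
  epsilon_lateral = -(0.325 × 0.000903)
  epsilon_lateral = -0.0002935
Final answer: epsilon_lateral = -0.0002935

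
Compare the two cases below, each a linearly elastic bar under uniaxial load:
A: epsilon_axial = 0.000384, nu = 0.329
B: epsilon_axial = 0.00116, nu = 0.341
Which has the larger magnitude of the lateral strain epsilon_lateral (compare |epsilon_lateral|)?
Model: a linearly elastic bar under uniaxial load, so epsilon_lateral = -nu·epsilon_axial (SI units).
  A: epsilon_lateral = -(0.329 × 0.000384) = -0.0001263
  B: epsilon_lateral = -(0.341 × 0.00116) = -0.0003956
|epsilon_lateral|: A = 0.0001263, B = 0.0003956, so B is larger in magnitude.
Final answer: B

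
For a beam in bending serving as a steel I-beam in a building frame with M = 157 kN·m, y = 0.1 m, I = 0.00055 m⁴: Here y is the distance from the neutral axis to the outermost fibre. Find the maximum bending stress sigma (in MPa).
Model: a beam in bending, so sigma = (M·y) / I.
Convert to SI units:
  M = 157 kN·m = 157000 N·m
Substitute:
  sigma = (157000 × 0.1) / 0.00055
  sigma = 2.855 × 10⁷ Pa
Convert: sigma = 2.855 × 10⁷ Pa = 28.55 MPa
Final answer: sigma = 28.55 MPa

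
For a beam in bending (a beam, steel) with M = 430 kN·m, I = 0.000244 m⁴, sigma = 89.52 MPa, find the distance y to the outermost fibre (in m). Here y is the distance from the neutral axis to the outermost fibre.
Model: a beam in bending, so sigma = (M·y) / I.
Solve for y: y = (sigma·I) / M.
Convert to SI units:
  M = 430 kN·m = 430000 N·m
  sigma = 89.52 MPa = 8.952 × 10⁷ Pa
Substitute:
  y = ((8.952 × 10⁷) × 0.000244) / 430000
  y = 0.0508 m
Final answer: y = 0.0508 m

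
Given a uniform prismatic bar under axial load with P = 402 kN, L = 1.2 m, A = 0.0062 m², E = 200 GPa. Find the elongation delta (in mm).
Model: a uniform prismatic bar under axial load, so delta = (P·L) / (A·E).
Convert to SI units:
  P = 402 kN = 402000 N
  E = 200 GPa = 2 × 10¹¹ Pa
Substitute:
  delta = (402000 × 1.2) / (0.0062 × (2 × 10¹¹))
  delta = 0.000389 m
Convert: delta = 0.000389 m = 0.389 mm
Final answer: delta = 0.389 mm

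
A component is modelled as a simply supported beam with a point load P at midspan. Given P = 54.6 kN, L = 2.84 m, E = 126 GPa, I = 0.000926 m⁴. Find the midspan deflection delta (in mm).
Model: a simply supported beam with a point load P at midspan, so delta = (P·L^3) / (48·E·I).
Convert to SI units:
  P = 54.6 kN = 54600 N
  E = 126 GPa = 1.26 × 10¹¹ Pa
Substitute:
  delta = (54600 × 2.84^3) / (48 × (1.26 × 10¹¹) × 0.000926)
  delta = 0.0002233 m
Convert: delta = 0.0002233 m = 0.2233 mm
Final answer: delta = 0.2233 mm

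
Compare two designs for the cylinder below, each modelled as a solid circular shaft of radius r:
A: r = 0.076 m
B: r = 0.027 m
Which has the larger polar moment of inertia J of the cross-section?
Model: a solid circular shaft of radius r, so J = (π·r^4) / 2 (SI units).
  A: J = (π × 0.076^4) / 2 = 5.241 × 10⁻⁵ m⁴
  B: J = (π × 0.027^4) / 2 = 8.348 × 10⁻⁷ m⁴
5.241 × 10⁻⁵ m⁴ > 8.348 × 10⁻⁷ m⁴, so A is larger.
Final answer: A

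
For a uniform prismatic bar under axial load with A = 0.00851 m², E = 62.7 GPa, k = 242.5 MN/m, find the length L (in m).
Model: a uniform prismatic bar under axial load, so k = (A·E) / L.
Solve for L: L = (A·E) / k.
Convert to SI units:
  E = 62.7 GPa = 6.27 × 10¹⁰ Pa
  k = 242.5 MN/m = 2.425 × 10⁸ N/m
Substitute:
  L = (0.00851 × (6.27 × 10¹⁰)) / (2.425 × 10⁸)
  L = 2.2 m
Final answer: L = 2.2 m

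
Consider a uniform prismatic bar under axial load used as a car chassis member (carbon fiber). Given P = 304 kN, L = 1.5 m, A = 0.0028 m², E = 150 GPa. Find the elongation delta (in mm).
Model: a uniform prismatic bar under axial load, so delta = (P·L) / (A·E).
Convert to SI units:
  P = 304 kN = 304000 N
  E = 150 GPa = 1.5 × 10¹¹ Pa
Substitute:
  delta = (304000 × 1.5) / (0.0028 × (1.5 × 10¹¹))
  delta = 0.001086 m
Convert: delta = 0.001086 m = 1.086 mm
Final answer: delta = 1.086 mm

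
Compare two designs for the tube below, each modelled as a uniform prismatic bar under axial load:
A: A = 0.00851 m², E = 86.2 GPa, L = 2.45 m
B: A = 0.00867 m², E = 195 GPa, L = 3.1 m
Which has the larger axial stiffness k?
Model: a uniform prismatic bar under axial load, so k = (A·E) / L (SI units).
  A: k = (0.00851 × (8.62 × 10¹⁰)) / 2.45 = 2.994 × 10⁸ N/m = 299.4 MN/m
  B: k = (0.00867 × (1.95 × 10¹¹)) / 3.1 = 5.454 × 10⁸ N/m = 545.4 MN/m
545.4 MN/m > 299.4 MN/m, so B is larger.
Final answer: B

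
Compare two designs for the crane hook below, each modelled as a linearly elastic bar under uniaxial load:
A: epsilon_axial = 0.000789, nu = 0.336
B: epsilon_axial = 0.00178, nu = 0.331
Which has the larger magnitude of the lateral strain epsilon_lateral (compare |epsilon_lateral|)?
Model: a linearly elastic bar under uniaxial load, so epsilon_lateral = -nu·epsilon_axial (SI units).
  A: epsilon_lateral = -(0.336 × 0.000789) = -0.0002651
  B: epsilon_lateral = -(0.331 × 0.00178) = -0.0005892
|epsilon_lateral|: A = 0.0002651, B = 0.0005892, so B is larger in magnitude.
Final answer: B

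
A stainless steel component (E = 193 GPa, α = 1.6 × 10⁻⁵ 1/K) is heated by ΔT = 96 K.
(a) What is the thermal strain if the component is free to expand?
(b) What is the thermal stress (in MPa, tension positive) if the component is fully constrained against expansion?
(a) Free thermal strain ε_th = α·ΔT = (1.6 × 10⁻⁵) × 96 = 0.001536
(b) Fully constrained, the expansion is suppressed, so σ = -E·α·ΔT. Convert E = 193 GPa = 1.93 × 10¹¹ Pa.
  σ = -(1.93 × 10¹¹) × (1.6 × 10⁻⁵) × 96 = -2.964 × 10⁸ Pa = -296.4 MPa (compressive)
Final answer: (a) ε_th = 0.001536, (b) σ = -296.4 MPa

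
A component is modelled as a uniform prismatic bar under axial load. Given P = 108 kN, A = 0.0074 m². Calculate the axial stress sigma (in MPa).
Model: a uniform prismatic bar under axial load, so sigma = P / A.
Convert to SI units:
  P = 108 kN = 108000 N
Substitute:
  sigma = 108000 / 0.0074
  sigma = 1.459 × 10⁷ Pa
Convert: sigma = 1.459 × 10⁷ Pa = 14.59 MPa
Final answer: sigma = 14.59 MPa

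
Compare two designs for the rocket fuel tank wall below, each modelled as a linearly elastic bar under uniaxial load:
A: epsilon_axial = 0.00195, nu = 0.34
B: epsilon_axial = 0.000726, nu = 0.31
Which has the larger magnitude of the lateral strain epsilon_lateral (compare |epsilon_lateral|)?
Model: a linearly elastic bar under uniaxial load, so epsilon_lateral = -nu·epsilon_axial (SI units).
  A: epsilon_lateral = -(0.34 × 0.00195) = -0.000663
  B: epsilon_lateral = -(0.31 × 0.000726) = -0.0002251
|epsilon_lateral|: A = 0.000663, B = 0.0002251, so A is larger in magnitude.
Final answer: A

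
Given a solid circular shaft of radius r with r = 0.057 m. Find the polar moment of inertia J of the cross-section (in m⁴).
Model: a solid circular shaft of radius r, so J = (π·r^4) / 2.
Substitute:
  J = (π × 0.057^4) / 2
  J = 1.658 × 10⁻⁵ m⁴
Final answer: J = 1.658 × 10⁻⁵ m⁴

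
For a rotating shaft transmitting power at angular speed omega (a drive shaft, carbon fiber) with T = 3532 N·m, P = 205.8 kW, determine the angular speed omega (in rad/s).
Model: a rotating shaft transmitting power at angular speed omega, so P = T·omega.
Solve for omega: omega = P / T.
Convert to SI units:
  P = 205.8 kW = 205800 W
Substitute:
  omega = 205800 / 3532
  omega = 58.27 rad/s
Final answer: omega = 58.27 rad/s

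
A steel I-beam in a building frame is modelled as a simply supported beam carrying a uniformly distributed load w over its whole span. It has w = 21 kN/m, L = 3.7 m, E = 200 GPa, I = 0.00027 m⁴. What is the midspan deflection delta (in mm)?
Model: a simply supported beam carrying a uniformly distributed load w over its whole span, so delta = (5·w·L^4) / (384·E·I).
Convert to SI units:
  w = 21 kN/m = 21000 N/m
  E = 200 GPa = 2 × 10¹¹ Pa
Substitute:
  delta = (5 × 21000 × 3.7^4) / (384 × (2 × 10¹¹) × 0.00027)
  delta = 0.000949 m
Convert: delta = 0.000949 m = 0.949 mm
Final answer: delta = 0.949 mm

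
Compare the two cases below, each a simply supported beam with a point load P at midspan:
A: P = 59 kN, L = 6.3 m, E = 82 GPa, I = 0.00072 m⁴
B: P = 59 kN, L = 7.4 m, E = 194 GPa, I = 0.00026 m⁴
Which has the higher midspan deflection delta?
Model: a simply supported beam with a point load P at midspan, so delta = (P·L^3) / (48·E·I) (SI units).
  A: delta = (59000 × 6.3^3) / (48 × (8.2 × 10¹⁰) × 0.00072) = 0.005206 m = 5.206 mm
  B: delta = (59000 × 7.4^3) / (48 × (1.94 × 10¹¹) × 0.00026) = 0.009875 m = 9.875 mm
9.875 mm > 5.206 mm, so B is larger.
Final answer: B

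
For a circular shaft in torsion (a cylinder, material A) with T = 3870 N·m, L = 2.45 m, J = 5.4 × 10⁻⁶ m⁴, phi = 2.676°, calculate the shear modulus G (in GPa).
Model: a circular shaft in torsion, so phi = (T·L) / (G·J).
Solve for G: G = (T·L) / (phi·J).
Convert to SI units:
  phi = 2.676° = 0.04671 rad
Substitute:
  G = (3870 × 2.45) / (0.04671 × (5.4 × 10⁻⁶))
  G = 3.759 × 10¹⁰ Pa
Convert: G = 3.759 × 10¹⁰ Pa = 37.59 GPa
Final answer: G = 37.59 GPa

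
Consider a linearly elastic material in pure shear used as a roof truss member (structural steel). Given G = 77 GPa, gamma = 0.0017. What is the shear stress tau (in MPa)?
Model: a linearly elastic material in pure shear, so tau = G·gamma.
Convert to SI units:
  G = 77 GPa = 7.7 × 10¹⁰ Pa
Substitute:
  tau = (7.7 × 10¹⁰) × 0.0017
  tau = 1.309 × 10⁸ Pa
Convert: tau = 1.309 × 10⁸ Pa = 130.9 MPa
Final answer: tau = 130.9 MPa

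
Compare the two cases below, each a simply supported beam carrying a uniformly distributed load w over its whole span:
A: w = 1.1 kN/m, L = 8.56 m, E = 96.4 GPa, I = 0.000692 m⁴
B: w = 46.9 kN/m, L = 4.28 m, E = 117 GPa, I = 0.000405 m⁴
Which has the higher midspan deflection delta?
Model: a simply supported beam carrying a uniformly distributed load w over its whole span, so delta = (5·w·L^4) / (384·E·I) (SI units).
  A: delta = (5 × 1100 × 8.56^4) / (384 × (9.64 × 10¹⁰) × 0.000692) = 0.001153 m = 1.153 mm
  B: delta = (5 × 46900 × 4.28^4) / (384 × (1.17 × 10¹¹) × 0.000405) = 0.004325 m = 4.325 mm
4.325 mm > 1.153 mm, so B is larger.
Final answer: B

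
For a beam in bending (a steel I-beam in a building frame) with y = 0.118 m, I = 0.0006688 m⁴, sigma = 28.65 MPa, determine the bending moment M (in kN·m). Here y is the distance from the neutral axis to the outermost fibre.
Model: a beam in bending, so sigma = (M·y) / I.
Solve for M: M = (sigma·I) / y.
Convert to SI units:
  sigma = 28.65 MPa = 2.865 × 10⁷ Pa
Substitute:
  M = ((2.865 × 10⁷) × 0.0006688) / 0.118
  M = 162400 N·m
Convert: M = 162400 N·m = 162.4 kN·m
Final answer: M = 162.4 kN·m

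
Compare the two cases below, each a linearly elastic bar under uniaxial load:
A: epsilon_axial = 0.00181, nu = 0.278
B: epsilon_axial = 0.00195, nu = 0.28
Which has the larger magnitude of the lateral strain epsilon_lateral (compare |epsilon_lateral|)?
Model: a linearly elastic bar under uniaxial load, so epsilon_lateral = -nu·epsilon_axial (SI units).
  A: epsilon_lateral = -(0.278 × 0.00181) = -0.0005032
  B: epsilon_lateral = -(0.28 × 0.00195) = -0.000546
|epsilon_lateral|: A = 0.0005032, B = 0.000546, so B is larger in magnitude.
Final answer: B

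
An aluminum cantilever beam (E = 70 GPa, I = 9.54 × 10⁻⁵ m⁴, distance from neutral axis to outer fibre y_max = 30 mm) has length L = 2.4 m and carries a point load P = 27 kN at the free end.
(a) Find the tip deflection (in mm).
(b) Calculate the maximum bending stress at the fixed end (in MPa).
(a) Tip deflection of a cantilever with an end point load: δ = P·L^3 / (3·E·I). Convert P = 27 kN = 27000 N, E = 70 GPa = 7 × 10¹⁰ Pa.
  δ = (27000 × 2.4^3) / (3 × (7 × 10¹⁰) × (9.54 × 10⁻⁵)) = 0.01863 m = 18.63 mm
(b) Maximum bending moment at the fixed end: M = P·L = 27000 × 2.4 = 64800 N·m. Convert y_max = 30 mm = 0.03 m.
  σ = M·y_max / I = (64800 × 0.03) / (9.54 × 10⁻⁵) = 2.038 × 10⁷ Pa = 20.38 MPa
Final answer: (a) δ = 18.63 mm, (b) σ = 20.38 MPa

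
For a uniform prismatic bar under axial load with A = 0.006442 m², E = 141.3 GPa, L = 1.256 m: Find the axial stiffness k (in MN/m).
Model: a uniform prismatic bar under axial load, so k = (A·E) / L.
Convert to SI units:
  E = 141.3 GPa = 1.413 × 10¹¹ Pa
Substitute:
  k = (0.006442 × (1.413 × 10¹¹)) / 1.256
  k = 7.247 × 10⁸ N/m
Convert: k = 7.247 × 10⁸ N/m = 724.7 MN/m
Final answer: k = 724.7 MN/m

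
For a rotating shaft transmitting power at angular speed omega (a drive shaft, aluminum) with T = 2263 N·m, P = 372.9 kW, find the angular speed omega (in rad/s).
Model: a rotating shaft transmitting power at angular speed omega, so P = T·omega.
Solve for omega: omega = P / T.
Convert to SI units:
  P = 372.9 kW = 372900 W
Substitute:
  omega = 372900 / 2263
  omega = 164.8 rad/s
Final answer: omega = 164.8 rad/s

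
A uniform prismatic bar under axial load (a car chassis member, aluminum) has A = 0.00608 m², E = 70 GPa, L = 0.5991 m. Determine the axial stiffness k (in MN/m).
Model: a uniform prismatic bar under axial load, so k = (A·E) / L.
Convert to SI units:
  E = 70 GPa = 7 × 10¹⁰ Pa
Substitute:
  k = (0.00608 × (7 × 10¹⁰)) / 0.5991
  k = 7.104 × 10⁸ N/m
Convert: k = 7.104 × 10⁸ N/m = 710.4 MN/m
Final answer: k = 710.4 MN/m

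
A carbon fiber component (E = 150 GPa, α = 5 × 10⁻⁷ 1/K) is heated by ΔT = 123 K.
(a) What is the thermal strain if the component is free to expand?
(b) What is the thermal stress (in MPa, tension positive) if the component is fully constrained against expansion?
(a) Free thermal strain ε_th = α·ΔT = (5 × 10⁻⁷) × 123 = 6.15 × 10⁻⁵
(b) Fully constrained, the expansion is suppressed, so σ = -E·α·ΔT. Convert E = 150 GPa = 1.5 × 10¹¹ Pa.
  σ = -(1.5 × 10¹¹) × (5 × 10⁻⁷) × 123 = -9.225 × 10⁶ Pa = -9.225 MPa (compressive)
Final answer: (a) ε_th = 6.15 × 10⁻⁵, (b) σ = -9.225 MPa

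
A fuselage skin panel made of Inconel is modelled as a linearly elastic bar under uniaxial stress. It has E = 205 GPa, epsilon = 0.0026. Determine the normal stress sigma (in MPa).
Model: a linearly elastic bar under uniaxial stress, so sigma = E·epsilon.
Convert to SI units:
  E = 205 GPa = 2.05 × 10¹¹ Pa
Substitute:
  sigma = (2.05 × 10¹¹) × 0.0026
  sigma = 5.33 × 10⁸ Pa
Convert: sigma = 5.33 × 10⁸ Pa = 533 MPa
Final answer: sigma = 533 MPa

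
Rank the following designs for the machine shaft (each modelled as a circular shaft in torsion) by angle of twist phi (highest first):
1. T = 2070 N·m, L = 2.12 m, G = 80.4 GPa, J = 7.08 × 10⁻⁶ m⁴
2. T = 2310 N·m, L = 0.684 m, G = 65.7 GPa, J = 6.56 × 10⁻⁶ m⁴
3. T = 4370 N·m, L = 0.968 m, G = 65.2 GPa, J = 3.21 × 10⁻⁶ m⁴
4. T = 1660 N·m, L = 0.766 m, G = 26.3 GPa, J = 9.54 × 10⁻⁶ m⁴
Model: a circular shaft in torsion, so phi = (T·L) / (G·J) (SI units).
  Case 1: phi = (2070 × 2.12) / ((8.04 × 10¹⁰) × (7.08 × 10⁻⁶)) = 0.007709 rad = 0.4417°
  Case 2: phi = (2310 × 0.684) / ((6.57 × 10¹⁰) × (6.56 × 10⁻⁶)) = 0.003666 rad = 0.21°
  Case 3: phi = (4370 × 0.968) / ((6.52 × 10¹⁰) × (3.21 × 10⁻⁶)) = 0.02021 rad = 1.158°
  Case 4: phi = (1660 × 0.766) / ((2.63 × 10¹⁰) × (9.54 × 10⁻⁶)) = 0.005068 rad = 0.2904°
Ordering: 1.158° (case 3) > 0.4417° (case 1) > 0.2904° (case 4) > 0.21° (case 2)
Final answer: 3, 1, 4, 2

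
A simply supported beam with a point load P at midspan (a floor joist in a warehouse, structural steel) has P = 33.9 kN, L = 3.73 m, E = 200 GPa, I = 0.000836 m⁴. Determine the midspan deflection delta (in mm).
Model: a simply supported beam with a point load P at midspan, so delta = (P·L^3) / (48·E·I).
Convert to SI units:
  P = 33.9 kN = 33900 N
  E = 200 GPa = 2 × 10¹¹ Pa
Substitute:
  delta = (33900 × 3.73^3) / (48 × (2 × 10¹¹) × 0.000836)
  delta = 0.0002192 m
Convert: delta = 0.0002192 m = 0.2192 mm
Final answer: delta = 0.2192 mm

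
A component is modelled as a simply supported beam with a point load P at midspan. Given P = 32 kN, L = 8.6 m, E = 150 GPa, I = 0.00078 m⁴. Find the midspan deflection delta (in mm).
Model: a simply supported beam with a point load P at midspan, so delta = (P·L^3) / (48·E·I).
Convert to SI units:
  P = 32 kN = 32000 N
  E = 150 GPa = 1.5 × 10¹¹ Pa
Substitute:
  delta = (32000 × 8.6^3) / (48 × (1.5 × 10¹¹) × 0.00078)
  delta = 0.003624 m
Convert: delta = 0.003624 m = 3.624 mm
Final answer: delta = 3.624 mm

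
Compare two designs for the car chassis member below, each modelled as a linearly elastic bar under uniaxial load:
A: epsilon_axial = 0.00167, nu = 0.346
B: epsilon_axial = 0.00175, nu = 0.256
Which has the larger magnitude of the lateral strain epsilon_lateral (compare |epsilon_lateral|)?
Model: a linearly elastic bar under uniaxial load, so epsilon_lateral = -nu·epsilon_axial (SI units).
  A: epsilon_lateral = -(0.346 × 0.00167) = -0.0005778
  B: epsilon_lateral = -(0.256 × 0.00175) = -0.000448
|epsilon_lateral|: A = 0.0005778, B = 0.000448, so A is larger in magnitude.
Final answer: A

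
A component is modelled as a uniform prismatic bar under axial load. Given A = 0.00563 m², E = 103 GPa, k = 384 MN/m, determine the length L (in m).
Model: a uniform prismatic bar under axial load, so k = (A·E) / L.
Solve for L: L = (A·E) / k.
Convert to SI units:
  E = 103 GPa = 1.03 × 10¹¹ Pa
  k = 384 MN/m = 3.84 × 10⁸ N/m
Substitute:
  L = (0.00563 × (1.03 × 10¹¹)) / (3.84 × 10⁸)
  L = 1.51 m
Final answer: L = 1.51 m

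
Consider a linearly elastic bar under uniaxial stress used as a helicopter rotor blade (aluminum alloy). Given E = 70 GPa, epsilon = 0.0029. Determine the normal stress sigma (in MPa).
Model: a linearly elastic bar under uniaxial stress, so sigma = E·epsilon.
Convert to SI units:
  E = 70 GPa = 7 × 10¹⁰ Pa
Substitute:
  sigma = (7 × 10¹⁰) × 0.0029
  sigma = 2.03 × 10⁸ Pa
Convert: sigma = 2.03 × 10⁸ Pa = 203 MPa
Final answer: sigma = 203 MPa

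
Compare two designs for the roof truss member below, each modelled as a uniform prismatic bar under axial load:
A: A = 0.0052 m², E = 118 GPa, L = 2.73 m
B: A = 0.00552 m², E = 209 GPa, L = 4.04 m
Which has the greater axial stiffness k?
Model: a uniform prismatic bar under axial load, so k = (A·E) / L (SI units).
  A: k = (0.0052 × (1.18 × 10¹¹)) / 2.73 = 2.248 × 10⁸ N/m = 224.8 MN/m
  B: k = (0.00552 × (2.09 × 10¹¹)) / 4.04 = 2.856 × 10⁸ N/m = 285.6 MN/m
285.6 MN/m > 224.8 MN/m, so B is larger.
Final answer: B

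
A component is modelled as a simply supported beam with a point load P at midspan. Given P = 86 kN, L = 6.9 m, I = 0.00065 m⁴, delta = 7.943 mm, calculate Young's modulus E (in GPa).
Model: a simply supported beam with a point load P at midspan, so delta = (P·L^3) / (48·E·I).
Solve for E: E = (P·L^3) / (48·delta·I).
Convert to SI units:
  P = 86 kN = 86000 N
  delta = 7.943 mm = 0.007943 m
Substitute:
  E = (86000 × 6.9^3) / (48 × 0.007943 × 0.00065)
  E = 1.14 × 10¹¹ Pa
Convert: E = 1.14 × 10¹¹ Pa = 114 GPa
Final answer: E = 114 GPa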